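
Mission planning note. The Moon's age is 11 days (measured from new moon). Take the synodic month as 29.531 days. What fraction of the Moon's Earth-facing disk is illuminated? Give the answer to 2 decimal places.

Elongation θ = 360° × 11/29.531 ≈ 134.1°.
With cos θ = (-0.696), the lit fraction is (1 − (-0.696))/2 ≈ 0.848.

0.85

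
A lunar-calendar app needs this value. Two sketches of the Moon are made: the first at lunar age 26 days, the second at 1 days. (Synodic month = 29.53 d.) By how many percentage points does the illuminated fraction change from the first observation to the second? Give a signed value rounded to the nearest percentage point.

-12 pp

First observation: θ = 360°·26/29.53 = 317.0°, so f = 0.135.
Second observation: θ = 12.2°, f = 0.011.
Δf = 0.011 − 0.135 = -0.123, i.e. -12 pp.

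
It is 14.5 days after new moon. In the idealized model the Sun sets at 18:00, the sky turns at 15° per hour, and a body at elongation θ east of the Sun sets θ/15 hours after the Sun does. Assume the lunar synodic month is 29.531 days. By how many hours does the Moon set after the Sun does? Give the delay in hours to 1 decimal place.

11.8 h

The Moon has covered 14.5/29.531 of its cycle, so θ ≈ 360° × 14.5/29.531 = 176.8°.
Delay after the Sun = 176.8° / (15°/h) ≈ 11.78 h.
So the Moon sets 11.78 h after the Sun.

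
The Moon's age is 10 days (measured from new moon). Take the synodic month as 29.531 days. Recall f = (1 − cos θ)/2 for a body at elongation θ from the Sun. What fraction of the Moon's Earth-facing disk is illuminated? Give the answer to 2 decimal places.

0.76

Elongation θ = 360° × 10/29.531 ≈ 121.9°.
cos 121.9° = (-0.529), so f = (1 − (-0.529))/2 = 0.764.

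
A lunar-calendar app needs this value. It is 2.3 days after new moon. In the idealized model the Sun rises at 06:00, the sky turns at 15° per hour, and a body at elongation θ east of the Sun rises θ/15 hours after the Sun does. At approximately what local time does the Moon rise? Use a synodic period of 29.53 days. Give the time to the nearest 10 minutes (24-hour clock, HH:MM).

07:50

The Moon has covered 2.3/29.53 of its cycle, so θ ≈ 360° × 2.3/29.53 = 28.0°.
The Moon trails the Sun by θ/15 = 28.0/15 ≈ 1.87 hours.
06:00 + 1.869 h ≈ 07:52 → 07:50 to the nearest ten minutes.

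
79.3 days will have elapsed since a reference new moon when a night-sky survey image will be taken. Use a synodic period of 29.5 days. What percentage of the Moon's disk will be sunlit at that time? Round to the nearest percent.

69%

79.3/29.5 = 2.688 lunations, so 2 complete cycles and 20.30 d into the next.
The Moon has covered 20.30/29.5 of its cycle, so θ ≈ 360° × 20.30/29.5 = 247.7°.
Illuminated fraction = (1 − cos 247.7°)/2 = (1 − (-0.379))/2 ≈ 0.689, so 69%.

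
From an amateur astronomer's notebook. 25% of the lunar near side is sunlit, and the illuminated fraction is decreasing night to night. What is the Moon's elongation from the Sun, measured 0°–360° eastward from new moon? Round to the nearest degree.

cos θ = 1 − 2f = 0.500, giving a principal value of 60.0°.
Since the Moon is past full (waning), take the reflex angle: θ = 360° − 60.0° = 300.0°.

300°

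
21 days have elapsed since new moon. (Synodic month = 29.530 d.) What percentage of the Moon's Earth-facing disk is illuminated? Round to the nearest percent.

Phase angle: θ = 360°·(21 d)/(29.530 d) = 256.0°.
Illuminated fraction = (1 − cos 256.0°)/2 = (1 − (-0.242))/2 ≈ 0.621, so 62%.

62%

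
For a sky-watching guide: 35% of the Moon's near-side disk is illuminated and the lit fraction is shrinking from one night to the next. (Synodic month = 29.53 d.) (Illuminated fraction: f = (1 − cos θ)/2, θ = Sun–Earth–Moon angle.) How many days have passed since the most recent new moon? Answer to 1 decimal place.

Invert f = (1 − cos θ)/2 to get cos θ = 1 − 2(0.35) = 0.300, hence θ₀ = arccos 0.300 = 72.5°.
Since the Moon is past full (waning), take the reflex angle: θ = 360° − 72.5° = 287.5°.
At 360°/29.53 d per day, 287.5° corresponds to 23.58 days.

23.6 days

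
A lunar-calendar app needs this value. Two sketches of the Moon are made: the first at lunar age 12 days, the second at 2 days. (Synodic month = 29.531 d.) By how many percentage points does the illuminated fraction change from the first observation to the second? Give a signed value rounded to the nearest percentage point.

-87 percentage points

θ₁ = 360° × 12/29.531 = 146.3°, f₁ = (1 − cos θ₁)/2 = 0.916.
θ₂ = 360° × 2/29.531 = 24.4°, f₂ = (1 − cos θ₂)/2 = 0.045.
Change = f₂ − f₁ = -0.871 → -87 percentage points.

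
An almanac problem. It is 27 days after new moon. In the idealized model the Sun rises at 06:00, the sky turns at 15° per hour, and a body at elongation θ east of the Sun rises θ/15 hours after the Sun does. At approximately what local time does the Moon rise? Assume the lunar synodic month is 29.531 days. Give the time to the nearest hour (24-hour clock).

04:00

Phase angle: θ = 360°·(27 d)/(29.531 d) = 329.1°.
At 15° of sky rotation per hour, 329.1° corresponds to a 21.94 h lag.
06:00 + 21.94 h ≈ 03:57 → 04:00 to the nearest hour.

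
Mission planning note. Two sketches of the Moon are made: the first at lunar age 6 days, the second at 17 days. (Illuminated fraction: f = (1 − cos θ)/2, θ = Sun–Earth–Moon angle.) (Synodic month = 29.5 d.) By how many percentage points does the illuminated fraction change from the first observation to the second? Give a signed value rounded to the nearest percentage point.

+59 percentage points

θ₁ = 360° × 6/29.5 = 73.2°, f₁ = (1 − cos θ₁)/2 = 0.356.
θ₂ = 360° × 17/29.5 = 207.5°, f₂ = (1 − cos θ₂)/2 = 0.944.
Change = f₂ − f₁ = +0.588 → +59 percentage points.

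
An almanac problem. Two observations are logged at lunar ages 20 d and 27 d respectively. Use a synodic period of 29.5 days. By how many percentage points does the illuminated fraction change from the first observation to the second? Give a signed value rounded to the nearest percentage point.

First observation: θ = 360°·20/29.5 = 244.1°, so f = 0.719.
Second observation: θ = 329.5°, f = 0.069.
Δf = 0.069 − 0.719 = -0.649, i.e. -65 pp.

-65 pp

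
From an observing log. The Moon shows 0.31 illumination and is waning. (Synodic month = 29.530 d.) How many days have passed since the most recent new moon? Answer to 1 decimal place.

24.0 days

From f = (1 − cos θ)/2: cos θ = 1 − 2×0.31 = 0.380; arccos → 67.7°.
A waning Moon lies in 180°–360°, so θ = 360° − 67.7° = 292.3°.
At 360°/29.530 d per day, 292.3° corresponds to 23.98 days.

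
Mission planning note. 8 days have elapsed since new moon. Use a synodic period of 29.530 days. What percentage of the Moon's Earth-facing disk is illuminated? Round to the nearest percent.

57%

Elongation θ = 360° × 8/29.530 ≈ 97.5°.
Illuminated fraction = (1 − cos 97.5°)/2 = (1 − (-0.131))/2 ≈ 0.566, so 57%.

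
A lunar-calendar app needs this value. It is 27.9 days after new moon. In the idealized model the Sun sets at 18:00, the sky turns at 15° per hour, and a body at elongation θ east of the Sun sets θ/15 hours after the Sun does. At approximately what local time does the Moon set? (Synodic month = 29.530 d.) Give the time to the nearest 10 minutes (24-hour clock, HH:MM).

16:40

The Moon has covered 27.9/29.530 of its cycle, so θ ≈ 360° × 27.9/29.530 = 340.1°.
Delay after the Sun = 340.1° / (15°/h) ≈ 22.68 h.
18:00 + 22.675 h ≈ 16:41 → 16:40 to the nearest ten minutes.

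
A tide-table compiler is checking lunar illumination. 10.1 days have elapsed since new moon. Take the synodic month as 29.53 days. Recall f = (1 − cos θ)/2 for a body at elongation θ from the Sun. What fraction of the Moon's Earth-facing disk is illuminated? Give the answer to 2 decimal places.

Phase angle: θ = 360°·(10.1 d)/(29.53 d) = 123.1°.
Illuminated fraction = (1 − cos 123.1°)/2 = (1 − (-0.547))/2 ≈ 0.773.

0.77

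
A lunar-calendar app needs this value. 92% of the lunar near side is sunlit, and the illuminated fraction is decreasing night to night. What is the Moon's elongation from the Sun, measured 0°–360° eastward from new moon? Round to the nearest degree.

Invert f = (1 − cos θ)/2 to get cos θ = 1 − 2(0.92) = -0.840, hence θ₀ = arccos -0.840 = 147.1°.
Since the Moon is past full (waning), take the reflex angle: θ = 360° − 147.1° = 212.9°.

213°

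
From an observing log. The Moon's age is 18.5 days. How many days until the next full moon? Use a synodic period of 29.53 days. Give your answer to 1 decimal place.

25.8 days

Full moon occurs at elongation 180°, i.e. at age 29.53 × 180/360 = 14.765 d.
Already past this cycle's full moon; the next is at 14.765 + 29.53 = 44.295 d, so 44.295 − 18.5 = 25.795 days.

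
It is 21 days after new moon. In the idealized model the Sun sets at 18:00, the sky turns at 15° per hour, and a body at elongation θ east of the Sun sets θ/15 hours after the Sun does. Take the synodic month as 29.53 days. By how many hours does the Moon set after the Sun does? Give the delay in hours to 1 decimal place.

17.1 h

Phase angle: θ = 360°·(21 d)/(29.53 d) = 256.0°.
Delay after the Sun = 256.0° / (15°/h) ≈ 17.07 h.
So the Moon sets 17.07 h after the Sun.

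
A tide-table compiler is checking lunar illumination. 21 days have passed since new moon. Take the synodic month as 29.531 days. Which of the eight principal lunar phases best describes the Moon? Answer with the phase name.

last quarter

θ ≈ 360° × 21/29.531 = 256°, which falls in the last quarter sector.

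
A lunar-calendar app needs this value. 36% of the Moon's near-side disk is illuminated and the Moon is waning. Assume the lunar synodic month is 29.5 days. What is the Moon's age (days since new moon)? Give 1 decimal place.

Invert f = (1 − cos θ)/2 to get cos θ = 1 − 2(0.36) = 0.280, hence θ₀ = arccos 0.280 = 73.7°.
Waning ⇒ past full, so θ = 360° − 73.7° = 286.3°.
At 360°/29.5 d per day, 286.3° corresponds to 23.46 days.

23.5 days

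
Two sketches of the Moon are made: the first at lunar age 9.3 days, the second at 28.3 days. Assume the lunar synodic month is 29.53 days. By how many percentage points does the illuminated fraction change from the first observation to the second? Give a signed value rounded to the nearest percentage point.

First observation: θ = 360°·9.3/29.53 = 113.4°, so f = 0.698.
Second observation: θ = 345.0°, f = 0.017.
Δf = 0.017 − 0.698 = -0.681, i.e. -68 pp.

-68 pp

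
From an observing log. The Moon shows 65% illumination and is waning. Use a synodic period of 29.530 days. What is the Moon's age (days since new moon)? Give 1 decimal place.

20.7 days

cos θ = 1 − 2f = -0.300, giving a principal value of 107.5°.
A waning Moon lies in 180°–360°, so θ = 360° − 107.5° = 252.5°.
That fraction of the synodic month is 252.5/360 × 29.530 d ≈ 20.72 d.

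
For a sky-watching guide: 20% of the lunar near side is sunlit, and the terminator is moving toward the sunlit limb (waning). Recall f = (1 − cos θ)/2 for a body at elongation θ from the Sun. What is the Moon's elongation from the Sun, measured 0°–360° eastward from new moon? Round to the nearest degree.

cos θ = 1 − 2f = 0.600, giving a principal value of 53.1°.
Since the Moon is past full (waning), take the reflex angle: θ = 360° − 53.1° = 306.9°.

307°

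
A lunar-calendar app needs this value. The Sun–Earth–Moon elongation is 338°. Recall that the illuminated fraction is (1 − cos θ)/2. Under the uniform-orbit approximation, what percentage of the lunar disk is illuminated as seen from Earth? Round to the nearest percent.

f = (1 − cos 338°)/2 = (1 − 0.927)/2 ≈ 0.036, i.e. 4%.

4%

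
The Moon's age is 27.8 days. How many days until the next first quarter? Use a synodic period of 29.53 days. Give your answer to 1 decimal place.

First quarter occurs at elongation 90°, i.e. at age 29.53 × 90/360 = 7.383 d.
Already past this cycle's first quarter; the next is at 7.383 + 29.53 = 36.913 d, so 36.913 − 27.8 = 9.113 days.

9.1 days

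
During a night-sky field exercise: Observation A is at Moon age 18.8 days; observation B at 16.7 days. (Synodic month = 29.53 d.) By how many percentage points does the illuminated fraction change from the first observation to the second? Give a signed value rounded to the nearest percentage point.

+13 percentage points

First observation: θ = 360°·18.8/29.53 = 229.2°, so f = 0.827.
Second observation: θ = 203.6°, f = 0.958.
Δf = 0.958 − 0.827 = +0.131, i.e. +13 pp.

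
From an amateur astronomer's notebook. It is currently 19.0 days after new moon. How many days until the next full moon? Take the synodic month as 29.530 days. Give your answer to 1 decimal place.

Full moon occurs at elongation 180°, i.e. at age 29.530 × 180/360 = 14.765 d.
This lunation's full moon (14.765 d) has passed, so add one period: 44.295 − 19.0 = 25.295 days.

25.3 days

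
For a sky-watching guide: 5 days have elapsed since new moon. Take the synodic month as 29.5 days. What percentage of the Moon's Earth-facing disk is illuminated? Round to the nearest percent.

26%

Phase angle: θ = 360°·(5 d)/(29.5 d) = 61.0°.
With cos θ = 0.485, the lit fraction is (1 − 0.485)/2 ≈ 0.258, so 26%.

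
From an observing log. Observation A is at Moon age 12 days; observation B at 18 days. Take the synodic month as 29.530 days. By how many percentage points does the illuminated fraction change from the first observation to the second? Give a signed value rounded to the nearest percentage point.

θ₁ = 360° × 12/29.530 = 146.3°, f₁ = (1 − cos θ₁)/2 = 0.916.
θ₂ = 360° × 18/29.530 = 219.4°, f₂ = (1 − cos θ₂)/2 = 0.886.
Change = f₂ − f₁ = -0.030 → -3 percentage points.

-3 percentage points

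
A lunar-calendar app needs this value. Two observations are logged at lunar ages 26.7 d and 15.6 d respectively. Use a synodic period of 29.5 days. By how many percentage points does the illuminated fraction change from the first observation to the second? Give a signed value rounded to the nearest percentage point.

+91 percentage points

First observation: θ = 360°·26.7/29.5 = 325.8°, so f = 0.086.
Second observation: θ = 190.4°, f = 0.992.
Δf = 0.992 − 0.086 = +0.906, i.e. +91 pp.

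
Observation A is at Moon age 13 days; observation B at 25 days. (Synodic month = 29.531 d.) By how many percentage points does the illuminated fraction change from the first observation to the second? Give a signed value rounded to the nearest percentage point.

θ₁ = 360° × 13/29.531 = 158.5°, f₁ = (1 − cos θ₁)/2 = 0.965.
θ₂ = 360° × 25/29.531 = 304.8°, f₂ = (1 − cos θ₂)/2 = 0.215.
Change = f₂ − f₁ = -0.750 → -75 percentage points.

-75 pp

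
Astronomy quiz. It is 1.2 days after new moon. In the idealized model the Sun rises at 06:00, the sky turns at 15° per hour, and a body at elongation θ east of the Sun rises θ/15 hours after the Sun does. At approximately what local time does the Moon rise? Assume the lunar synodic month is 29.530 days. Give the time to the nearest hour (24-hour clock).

The Moon has covered 1.2/29.530 of its cycle, so θ ≈ 360° × 1.2/29.530 = 14.6°.
The Moon trails the Sun by θ/15 = 14.6/15 ≈ 0.98 hours.
06:00 + 0.98 h ≈ 06:59 → 07:00 to the nearest hour.

07:00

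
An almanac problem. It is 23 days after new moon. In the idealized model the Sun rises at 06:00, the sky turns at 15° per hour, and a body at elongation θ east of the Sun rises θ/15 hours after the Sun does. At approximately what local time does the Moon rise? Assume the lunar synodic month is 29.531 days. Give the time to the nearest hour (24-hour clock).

Elongation θ = 360° × 23/29.531 ≈ 280.4°.
Delay after the Sun = 280.4° / (15°/h) ≈ 18.69 h.
06:00 + 18.69 h ≈ 00:42 → 01:00 to the nearest hour.

01:00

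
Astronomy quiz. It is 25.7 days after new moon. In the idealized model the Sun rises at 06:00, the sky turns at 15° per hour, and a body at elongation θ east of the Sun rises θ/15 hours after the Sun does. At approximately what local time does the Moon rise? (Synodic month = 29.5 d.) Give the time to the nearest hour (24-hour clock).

03:00

The Moon has covered 25.7/29.5 of its cycle, so θ ≈ 360° × 25.7/29.5 = 313.6°.
Delay after the Sun = 313.6° / (15°/h) ≈ 20.91 h.
06:00 + 20.91 h ≈ 02:55 → 03:00 to the nearest hour.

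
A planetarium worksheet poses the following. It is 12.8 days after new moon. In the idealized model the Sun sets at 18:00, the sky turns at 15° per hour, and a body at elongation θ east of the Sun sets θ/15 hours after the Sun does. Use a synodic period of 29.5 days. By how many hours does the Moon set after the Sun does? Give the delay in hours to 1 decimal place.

Phase angle: θ = 360°·(12.8 d)/(29.5 d) = 156.2°.
The Moon trails the Sun by θ/15 = 156.2/15 ≈ 10.41 hours.
So the Moon sets 10.41 h after the Sun.

10.4 h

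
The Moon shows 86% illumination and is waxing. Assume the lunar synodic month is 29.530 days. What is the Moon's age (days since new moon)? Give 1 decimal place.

From f = (1 − cos θ)/2: cos θ = 1 − 2×0.86 = -0.720; arccos → 136.1°.
Waxing ⇒ before full, so θ = 136.1°.
Age = 29.530 × 136.1°/360° ≈ 11.16 days.

11.2 days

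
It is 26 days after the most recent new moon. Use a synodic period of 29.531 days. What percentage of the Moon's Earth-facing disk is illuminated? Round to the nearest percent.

Elongation θ = 360° × 26/29.531 ≈ 317.0°.
cos 317.0° = 0.731, so f = (1 − 0.731)/2 = 0.135, so 13%.

13%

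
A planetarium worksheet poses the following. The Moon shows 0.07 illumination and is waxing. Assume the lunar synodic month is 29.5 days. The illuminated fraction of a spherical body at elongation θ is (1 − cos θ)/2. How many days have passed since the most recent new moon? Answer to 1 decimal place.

cos θ = 1 − 2f = 0.860, giving a principal value of 30.7°.
The Moon is waxing (0°–180°), so θ = 30.7° directly.
That fraction of the synodic month is 30.7/360 × 29.5 d ≈ 2.51 d.

2.5 days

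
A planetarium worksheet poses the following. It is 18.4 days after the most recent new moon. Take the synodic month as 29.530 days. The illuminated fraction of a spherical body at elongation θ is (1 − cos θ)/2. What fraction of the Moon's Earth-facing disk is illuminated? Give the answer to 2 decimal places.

0.86

Elongation θ = 360° × 18.4/29.530 ≈ 224.3°.
Illuminated fraction = (1 − cos 224.3°)/2 = (1 − (-0.716))/2 ≈ 0.858.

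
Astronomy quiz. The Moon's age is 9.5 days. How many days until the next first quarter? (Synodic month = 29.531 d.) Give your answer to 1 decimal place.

27.4 days

First quarter occurs at elongation 90°, i.e. at age 29.531 × 90/360 = 7.383 d.
This lunation's first quarter (7.383 d) has passed, so add one period: 36.914 − 9.5 = 27.414 days.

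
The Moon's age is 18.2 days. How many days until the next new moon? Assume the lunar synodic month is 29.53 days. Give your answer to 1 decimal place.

11.3 days

One full lunation from the last new moon is 29.53 d; remaining = 29.53 − 18.2 = 11.330 d.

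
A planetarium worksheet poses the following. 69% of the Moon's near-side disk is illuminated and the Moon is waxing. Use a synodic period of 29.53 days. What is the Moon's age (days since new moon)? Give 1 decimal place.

cos θ = 1 − 2f = -0.380, giving a principal value of 112.3°.
Waxing ⇒ before full, so θ = 112.3°.
At 360°/29.53 d per day, 112.3° corresponds to 9.21 days.

9.2 days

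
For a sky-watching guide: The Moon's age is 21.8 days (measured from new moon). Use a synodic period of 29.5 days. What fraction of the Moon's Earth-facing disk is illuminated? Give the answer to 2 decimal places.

0.53

The Moon has covered 21.8/29.5 of its cycle, so θ ≈ 360° × 21.8/29.5 = 266.0°.
cos 266.0° = (-0.069), so f = (1 − (-0.069))/2 = 0.535.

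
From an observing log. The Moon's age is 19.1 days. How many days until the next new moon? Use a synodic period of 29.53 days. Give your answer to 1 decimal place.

One full lunation from the last new moon is 29.53 d; remaining = 29.53 − 19.1 = 10.430 d.

10.4 days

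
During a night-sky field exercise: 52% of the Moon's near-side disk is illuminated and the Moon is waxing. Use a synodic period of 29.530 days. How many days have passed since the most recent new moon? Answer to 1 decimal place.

cos θ = 1 − 2f = -0.040, giving a principal value of 92.3°.
The Moon is waxing (0°–180°), so θ = 92.3° directly.
That fraction of the synodic month is 92.3/360 × 29.530 d ≈ 7.57 d.

7.6 days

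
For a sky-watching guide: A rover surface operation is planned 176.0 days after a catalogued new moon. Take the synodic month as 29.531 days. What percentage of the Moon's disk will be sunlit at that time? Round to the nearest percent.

2%

176.0/29.531 = 5.960 lunations, so 5 complete cycles and 28.34 d into the next.
The Moon has covered 28.34/29.531 of its cycle, so θ ≈ 360° × 28.34/29.531 = 345.5°.
Illuminated fraction = (1 − cos 345.5°)/2 = (1 − 0.968)/2 ≈ 0.016, so 2%.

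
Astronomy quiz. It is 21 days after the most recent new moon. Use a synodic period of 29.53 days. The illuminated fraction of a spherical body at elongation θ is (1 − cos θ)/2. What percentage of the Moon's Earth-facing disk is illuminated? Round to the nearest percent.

62%

The Moon has covered 21/29.53 of its cycle, so θ ≈ 360° × 21/29.53 = 256.0°.
With cos θ = (-0.242), the lit fraction is (1 − (-0.242))/2 ≈ 0.621, so 62%.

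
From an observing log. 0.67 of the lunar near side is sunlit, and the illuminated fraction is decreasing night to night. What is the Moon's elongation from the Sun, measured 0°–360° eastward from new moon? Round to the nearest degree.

250°

Invert f = (1 − cos θ)/2 to get cos θ = 1 − 2(0.67) = -0.340, hence θ₀ = arccos -0.340 = 109.9°.
Since the Moon is past full (waning), take the reflex angle: θ = 360° − 109.9° = 250.1°.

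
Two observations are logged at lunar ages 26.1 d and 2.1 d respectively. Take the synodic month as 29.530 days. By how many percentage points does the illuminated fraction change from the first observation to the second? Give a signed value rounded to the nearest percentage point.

First observation: θ = 360°·26.1/29.530 = 318.2°, so f = 0.127.
Second observation: θ = 25.6°, f = 0.049.
Δf = 0.049 − 0.127 = -0.078, i.e. -8 pp.

-8 pp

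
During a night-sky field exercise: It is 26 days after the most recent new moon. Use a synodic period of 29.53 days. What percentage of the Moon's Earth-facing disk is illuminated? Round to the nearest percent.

13%

The Moon has covered 26/29.53 of its cycle, so θ ≈ 360° × 26/29.53 = 317.0°.
With cos θ = 0.731, the lit fraction is (1 − 0.731)/2 ≈ 0.135, so 13%.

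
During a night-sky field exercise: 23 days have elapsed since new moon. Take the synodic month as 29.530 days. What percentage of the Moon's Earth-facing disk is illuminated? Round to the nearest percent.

41%

Phase angle: θ = 360°·(23 d)/(29.530 d) = 280.4°.
Illuminated fraction = (1 − cos 280.4°)/2 = (1 − 0.180)/2 ≈ 0.410, so 41%.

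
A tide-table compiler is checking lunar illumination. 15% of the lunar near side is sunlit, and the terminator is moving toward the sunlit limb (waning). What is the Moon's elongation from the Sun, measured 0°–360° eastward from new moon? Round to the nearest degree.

314°

Invert f = (1 − cos θ)/2 to get cos θ = 1 − 2(0.15) = 0.700, hence θ₀ = arccos 0.700 = 45.6°.
Waning ⇒ past full, so θ = 360° − 45.6° = 314.4°.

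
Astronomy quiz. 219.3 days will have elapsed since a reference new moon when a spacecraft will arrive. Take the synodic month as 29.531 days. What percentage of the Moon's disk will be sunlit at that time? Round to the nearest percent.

95%

Reduce mod P: 219.3 − 7×29.531 = 12.58 d into the current lunation.
Phase angle: θ = 360°·(12.58 d)/(29.531 d) = 153.4°.
Illuminated fraction = (1 − cos 153.4°)/2 = (1 − (-0.894))/2 ≈ 0.947, so 95%.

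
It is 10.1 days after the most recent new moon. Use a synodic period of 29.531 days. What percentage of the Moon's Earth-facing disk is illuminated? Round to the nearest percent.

Elongation θ = 360° × 10.1/29.531 ≈ 123.1°.
With cos θ = (-0.546), the lit fraction is (1 − (-0.546))/2 ≈ 0.773, so 77%.

77%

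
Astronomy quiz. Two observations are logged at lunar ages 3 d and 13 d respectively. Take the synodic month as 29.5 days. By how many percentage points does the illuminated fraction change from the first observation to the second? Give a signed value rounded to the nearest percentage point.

First observation: θ = 360°·3/29.5 = 36.6°, so f = 0.099.
Second observation: θ = 158.6°, f = 0.966.
Δf = 0.966 − 0.099 = +0.867, i.e. +87 pp.

+87 pp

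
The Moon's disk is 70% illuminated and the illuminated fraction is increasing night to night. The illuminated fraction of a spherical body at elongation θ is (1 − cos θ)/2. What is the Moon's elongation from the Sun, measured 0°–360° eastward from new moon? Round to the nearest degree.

Invert f = (1 − cos θ)/2 to get cos θ = 1 − 2(0.70) = -0.400, hence θ₀ = arccos -0.400 = 113.6°.
Before full moon the principal value applies: θ = 113.6°.

114°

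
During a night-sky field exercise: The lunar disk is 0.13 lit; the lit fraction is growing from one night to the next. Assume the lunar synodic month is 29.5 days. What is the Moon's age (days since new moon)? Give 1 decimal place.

3.5 days

cos θ = 1 − 2f = 0.740, giving a principal value of 42.3°.
Waxing ⇒ before full, so θ = 42.3°.
At 360°/29.5 d per day, 42.3° corresponds to 3.46 days.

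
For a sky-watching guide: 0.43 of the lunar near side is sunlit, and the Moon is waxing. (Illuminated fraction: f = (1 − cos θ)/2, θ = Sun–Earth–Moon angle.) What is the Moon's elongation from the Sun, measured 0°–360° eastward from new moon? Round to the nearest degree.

82°

Invert f = (1 − cos θ)/2 to get cos θ = 1 − 2(0.43) = 0.140, hence θ₀ = arccos 0.140 = 82.0°.
Before full moon the principal value applies: θ = 82.0°.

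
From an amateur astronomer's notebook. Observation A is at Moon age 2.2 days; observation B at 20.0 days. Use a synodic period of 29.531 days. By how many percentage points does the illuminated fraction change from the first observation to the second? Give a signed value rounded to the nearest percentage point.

θ₁ = 360° × 2.2/29.531 = 26.8°, f₁ = (1 − cos θ₁)/2 = 0.054.
θ₂ = 360° × 20.0/29.531 = 243.8°, f₂ = (1 − cos θ₂)/2 = 0.721.
Change = f₂ − f₁ = +0.667 → +67 percentage points.

+67 pp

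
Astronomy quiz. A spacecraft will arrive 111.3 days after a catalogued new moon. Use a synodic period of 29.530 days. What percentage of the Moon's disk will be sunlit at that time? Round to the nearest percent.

111.3/29.530 = 3.769 lunations, so 3 complete cycles and 22.71 d into the next.
Elongation θ = 360° × 22.71/29.530 ≈ 276.9°.
cos 276.9° = 0.119, so f = (1 − 0.119)/2 = 0.440, so 44%.

44%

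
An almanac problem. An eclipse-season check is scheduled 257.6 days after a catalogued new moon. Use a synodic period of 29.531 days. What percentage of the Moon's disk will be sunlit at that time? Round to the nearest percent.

58%

257.6/29.531 = 8.723 lunations, so 8 complete cycles and 21.35 d into the next.
Phase angle: θ = 360°·(21.35 d)/(29.531 d) = 260.3°.
cos 260.3° = (-0.169), so f = (1 − (-0.169))/2 = 0.584, so 58%.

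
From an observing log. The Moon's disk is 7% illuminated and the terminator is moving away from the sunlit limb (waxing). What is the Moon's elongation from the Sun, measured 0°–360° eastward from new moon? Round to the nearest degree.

Invert f = (1 − cos θ)/2 to get cos θ = 1 − 2(0.07) = 0.860, hence θ₀ = arccos 0.860 = 30.7°.
Before full moon the principal value applies: θ = 30.7°.

31°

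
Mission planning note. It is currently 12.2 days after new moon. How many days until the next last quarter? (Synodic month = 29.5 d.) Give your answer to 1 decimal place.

Last quarter is 0.75 of the way through the cycle: age 0.75 × 29.5 = 22.125 d.
That is 22.125 − 12.2 = 9.925 days ahead.

9.9 days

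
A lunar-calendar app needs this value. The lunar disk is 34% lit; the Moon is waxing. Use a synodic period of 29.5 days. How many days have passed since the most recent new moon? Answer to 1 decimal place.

Invert f = (1 − cos θ)/2 to get cos θ = 1 − 2(0.34) = 0.320, hence θ₀ = arccos 0.320 = 71.3°.
Waxing ⇒ before full, so θ = 71.3°.
Age = 29.5 × 71.3°/360° ≈ 5.85 days.

5.8 days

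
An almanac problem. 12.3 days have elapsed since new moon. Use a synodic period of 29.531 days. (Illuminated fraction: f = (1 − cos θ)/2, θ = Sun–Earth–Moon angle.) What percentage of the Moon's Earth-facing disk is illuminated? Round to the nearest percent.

93%

Phase angle: θ = 360°·(12.3 d)/(29.531 d) = 149.9°.
With cos θ = (-0.866), the lit fraction is (1 − (-0.866))/2 ≈ 0.933, so 93%.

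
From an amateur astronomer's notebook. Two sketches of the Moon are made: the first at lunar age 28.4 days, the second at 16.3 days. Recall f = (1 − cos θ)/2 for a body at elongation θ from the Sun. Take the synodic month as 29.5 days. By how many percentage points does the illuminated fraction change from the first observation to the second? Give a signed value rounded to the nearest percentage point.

+96 pp

θ₁ = 360° × 28.4/29.5 = 346.6°, f₁ = (1 − cos θ₁)/2 = 0.014.
θ₂ = 360° × 16.3/29.5 = 198.9°, f₂ = (1 − cos θ₂)/2 = 0.973.
Change = f₂ − f₁ = +0.959 → +96 percentage points.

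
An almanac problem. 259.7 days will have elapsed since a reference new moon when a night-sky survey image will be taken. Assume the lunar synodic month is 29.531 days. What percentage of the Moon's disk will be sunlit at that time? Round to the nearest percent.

Reduce mod P: 259.7 − 8×29.531 = 23.45 d into the current lunation.
The Moon has covered 23.45/29.531 of its cycle, so θ ≈ 360° × 23.45/29.531 = 285.9°.
Illuminated fraction = (1 − cos 285.9°)/2 = (1 − 0.274)/2 ≈ 0.363, so 36%.

36%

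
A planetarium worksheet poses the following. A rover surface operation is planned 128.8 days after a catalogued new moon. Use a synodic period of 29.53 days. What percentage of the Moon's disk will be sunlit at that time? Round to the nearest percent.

128.8 d spans 4 complete synodic months (4 × 29.53 = 118.12 d) plus 10.68 d.
The Moon has covered 10.68/29.53 of its cycle, so θ ≈ 360° × 10.68/29.53 = 130.2°.
Illuminated fraction = (1 − cos 130.2°)/2 = (1 − (-0.645))/2 ≈ 0.823, so 82%.

82%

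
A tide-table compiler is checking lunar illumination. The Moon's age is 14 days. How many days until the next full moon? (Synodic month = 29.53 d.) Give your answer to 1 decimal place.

Full moon occurs at elongation 180°, i.e. at age 29.53 × 180/360 = 14.765 d.
That is 14.765 − 14 = 0.765 days ahead.

0.8 days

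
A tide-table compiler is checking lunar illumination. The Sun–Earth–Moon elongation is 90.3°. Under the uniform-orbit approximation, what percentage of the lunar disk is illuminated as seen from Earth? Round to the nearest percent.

50%

Half-versine of 90.3°: (1 − (-0.005))/2 = 0.503, i.e. 50%.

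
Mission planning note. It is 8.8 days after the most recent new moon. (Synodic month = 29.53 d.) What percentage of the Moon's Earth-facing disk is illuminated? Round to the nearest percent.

65%

Elongation θ = 360° × 8.8/29.53 ≈ 107.3°.
cos 107.3° = (-0.297), so f = (1 − (-0.297))/2 = 0.649, so 65%.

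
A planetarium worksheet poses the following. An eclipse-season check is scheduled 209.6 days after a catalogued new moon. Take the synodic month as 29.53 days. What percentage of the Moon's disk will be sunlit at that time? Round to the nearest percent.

209.6/29.53 = 7.098 lunations, so 7 complete cycles and 2.89 d into the next.
Elongation θ = 360° × 2.89/29.53 ≈ 35.2°.
Illuminated fraction = (1 − cos 35.2°)/2 = (1 − 0.817)/2 ≈ 0.092, so 9%.

9%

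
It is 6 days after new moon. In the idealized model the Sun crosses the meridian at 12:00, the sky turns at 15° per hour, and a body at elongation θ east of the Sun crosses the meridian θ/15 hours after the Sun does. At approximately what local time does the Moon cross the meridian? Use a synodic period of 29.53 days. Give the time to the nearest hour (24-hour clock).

Phase angle: θ = 360°·(6 d)/(29.53 d) = 73.1°.
The Moon trails the Sun by θ/15 = 73.1/15 ≈ 4.88 hours.
12:00 + 4.88 h ≈ 16:53 → 17:00 to the nearest hour.

17:00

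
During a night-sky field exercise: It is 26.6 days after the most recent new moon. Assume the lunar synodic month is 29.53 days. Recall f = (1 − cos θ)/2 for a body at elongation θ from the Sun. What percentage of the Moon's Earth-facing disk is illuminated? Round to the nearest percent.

9%

Phase angle: θ = 360°·(26.6 d)/(29.53 d) = 324.3°.
cos 324.3° = 0.812, so f = (1 − 0.812)/2 = 0.094, so 9%.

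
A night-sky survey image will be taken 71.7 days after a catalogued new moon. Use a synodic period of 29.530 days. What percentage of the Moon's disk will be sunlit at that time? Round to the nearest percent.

Reduce mod P: 71.7 − 2×29.530 = 12.64 d into the current lunation.
Phase angle: θ = 360°·(12.64 d)/(29.530 d) = 154.1°.
With cos θ = (-0.900), the lit fraction is (1 − (-0.900))/2 ≈ 0.950, so 95%.

95%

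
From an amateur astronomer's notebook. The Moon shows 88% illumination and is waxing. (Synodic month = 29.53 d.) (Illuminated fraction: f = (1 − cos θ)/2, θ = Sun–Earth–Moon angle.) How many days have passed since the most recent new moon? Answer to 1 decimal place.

11.4 days

cos θ = 1 − 2f = -0.760, giving a principal value of 139.5°.
The Moon is waxing (0°–180°), so θ = 139.5° directly.
That fraction of the synodic month is 139.5/360 × 29.53 d ≈ 11.44 d.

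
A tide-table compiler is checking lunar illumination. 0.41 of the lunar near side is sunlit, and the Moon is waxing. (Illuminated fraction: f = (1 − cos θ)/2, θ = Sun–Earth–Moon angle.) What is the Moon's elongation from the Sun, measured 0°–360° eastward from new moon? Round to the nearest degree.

80°

Invert f = (1 − cos θ)/2 to get cos θ = 1 − 2(0.41) = 0.180, hence θ₀ = arccos 0.180 = 79.6°.
Before full moon the principal value applies: θ = 79.6°.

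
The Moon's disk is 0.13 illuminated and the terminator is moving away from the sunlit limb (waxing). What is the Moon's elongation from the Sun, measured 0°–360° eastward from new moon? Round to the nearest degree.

42°

cos θ = 1 − 2f = 0.740, giving a principal value of 42.3°.
Before full moon the principal value applies: θ = 42.3°.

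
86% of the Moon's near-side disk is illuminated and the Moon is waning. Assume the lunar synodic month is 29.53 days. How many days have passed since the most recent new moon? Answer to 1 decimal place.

From f = (1 − cos θ)/2: cos θ = 1 − 2×0.86 = -0.720; arccos → 136.1°.
Since the Moon is past full (waning), take the reflex angle: θ = 360° − 136.1° = 223.9°.
Age = 29.53 × 223.9°/360° ≈ 18.37 days.

18.4 days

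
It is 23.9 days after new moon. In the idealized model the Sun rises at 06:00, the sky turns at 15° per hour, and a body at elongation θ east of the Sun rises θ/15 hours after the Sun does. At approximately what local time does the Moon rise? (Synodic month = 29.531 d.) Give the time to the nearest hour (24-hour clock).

The Moon has covered 23.9/29.531 of its cycle, so θ ≈ 360° × 23.9/29.531 = 291.4°.
At 15° of sky rotation per hour, 291.4° corresponds to a 19.42 h lag.
06:00 + 19.42 h ≈ 01:25 → 01:00 to the nearest hour.

01:00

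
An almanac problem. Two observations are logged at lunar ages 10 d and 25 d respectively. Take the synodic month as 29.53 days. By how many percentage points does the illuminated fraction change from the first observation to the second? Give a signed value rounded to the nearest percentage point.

θ₁ = 360° × 10/29.53 = 121.9°, f₁ = (1 − cos θ₁)/2 = 0.764.
θ₂ = 360° × 25/29.53 = 304.8°, f₂ = (1 − cos θ₂)/2 = 0.215.
Change = f₂ − f₁ = -0.549 → -55 percentage points.

-55 pp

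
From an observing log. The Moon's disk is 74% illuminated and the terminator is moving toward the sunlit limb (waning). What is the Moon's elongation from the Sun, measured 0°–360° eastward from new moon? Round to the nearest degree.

Invert f = (1 − cos θ)/2 to get cos θ = 1 − 2(0.74) = -0.480, hence θ₀ = arccos -0.480 = 118.7°.
Since the Moon is past full (waning), take the reflex angle: θ = 360° − 118.7° = 241.3°.

241°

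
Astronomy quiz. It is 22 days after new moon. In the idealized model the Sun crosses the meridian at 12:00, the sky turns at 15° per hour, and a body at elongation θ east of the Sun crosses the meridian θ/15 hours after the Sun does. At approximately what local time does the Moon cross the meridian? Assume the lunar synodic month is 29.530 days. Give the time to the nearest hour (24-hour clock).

06:00

Phase angle: θ = 360°·(22 d)/(29.530 d) = 268.2°.
At 15° of sky rotation per hour, 268.2° corresponds to a 17.88 h lag.
12:00 + 17.88 h ≈ 05:53 → 06:00 to the nearest hour.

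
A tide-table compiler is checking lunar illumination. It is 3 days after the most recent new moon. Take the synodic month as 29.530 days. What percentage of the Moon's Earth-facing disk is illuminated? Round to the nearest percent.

Phase angle: θ = 360°·(3 d)/(29.530 d) = 36.6°.
Illuminated fraction = (1 − cos 36.6°)/2 = (1 − 0.803)/2 ≈ 0.098, so 10%.

10%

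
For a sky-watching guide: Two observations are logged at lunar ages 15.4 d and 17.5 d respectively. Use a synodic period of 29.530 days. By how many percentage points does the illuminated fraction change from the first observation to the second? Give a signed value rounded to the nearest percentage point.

θ₁ = 360° × 15.4/29.530 = 187.7°, f₁ = (1 − cos θ₁)/2 = 0.995.
θ₂ = 360° × 17.5/29.530 = 213.3°, f₂ = (1 − cos θ₂)/2 = 0.918.
Change = f₂ − f₁ = -0.078 → -8 percentage points.

-8 percentage points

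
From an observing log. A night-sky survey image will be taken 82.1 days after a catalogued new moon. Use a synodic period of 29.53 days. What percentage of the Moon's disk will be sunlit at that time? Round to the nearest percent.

41%

Reduce mod P: 82.1 − 2×29.53 = 23.04 d into the current lunation.
Phase angle: θ = 360°·(23.04 d)/(29.53 d) = 280.9°.
With cos θ = 0.189, the lit fraction is (1 − 0.189)/2 ≈ 0.406, so 41%.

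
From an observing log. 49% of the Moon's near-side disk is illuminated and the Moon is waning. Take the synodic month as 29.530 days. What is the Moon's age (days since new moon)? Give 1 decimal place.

22.2 days

From f = (1 − cos θ)/2: cos θ = 1 − 2×0.49 = 0.020; arccos → 88.9°.
A waning Moon lies in 180°–360°, so θ = 360° − 88.9° = 271.1°.
Age = 29.530 × 271.1°/360° ≈ 22.24 days.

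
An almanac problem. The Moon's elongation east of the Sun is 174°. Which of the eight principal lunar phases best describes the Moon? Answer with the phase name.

174° lies in the full moon sector of the 8-phase cycle.

full moon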